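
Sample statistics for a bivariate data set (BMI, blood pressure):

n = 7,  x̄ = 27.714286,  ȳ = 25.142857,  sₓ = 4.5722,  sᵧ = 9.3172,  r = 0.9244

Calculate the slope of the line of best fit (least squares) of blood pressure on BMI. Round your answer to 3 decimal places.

b = r · sᵧ/sₓ = 0.9244 · 9.3172/4.5722 = 1.883736

1.884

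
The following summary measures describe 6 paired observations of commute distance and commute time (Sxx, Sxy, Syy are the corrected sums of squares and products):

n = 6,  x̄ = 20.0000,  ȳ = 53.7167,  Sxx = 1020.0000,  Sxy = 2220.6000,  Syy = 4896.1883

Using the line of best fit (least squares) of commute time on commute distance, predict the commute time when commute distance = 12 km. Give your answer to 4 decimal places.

36.3002

b = Sxy/Sxx = 2220.6/1020 = 2.177059
a = ȳ − b·x̄ = 53.7167 − 2.177059·20 = 10.175524
ŷ(12) = a + b·12 = 10.175524 + 2.177059·12 = 36.300229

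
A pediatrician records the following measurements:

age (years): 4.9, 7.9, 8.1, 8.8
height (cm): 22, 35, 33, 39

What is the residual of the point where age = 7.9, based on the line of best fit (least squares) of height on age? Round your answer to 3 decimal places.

n = 4, Σx = 29.7, Σy = 129, Σxy = 994.8, Σx² = 229.47
Sxx = Σx² − (Σx)²/n = 229.47 − 220.5225 = 8.9475
Sxy = Σxy − (Σx)(Σy)/n = 994.8 − 957.825 = 36.975
b = Sxy/Sxx = 36.975/8.9475 = 4.132439
a = ȳ − b·x̄ = 32.25 − 4.132439·7.425 = 1.566639
ŷ(7.9) = 1.566639 + 4.132439·7.9 = 34.212909
residual = y − ŷ = 35 − 34.212909 = 0.787091

0.787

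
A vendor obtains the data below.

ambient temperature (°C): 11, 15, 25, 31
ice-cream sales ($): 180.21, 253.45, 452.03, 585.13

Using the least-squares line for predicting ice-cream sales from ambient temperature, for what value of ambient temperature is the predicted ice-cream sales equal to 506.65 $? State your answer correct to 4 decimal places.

27.3760

n = 4, Σx = 82, Σy = 1470.82, Σxy = 35223.84, Σx² = 1932
Sxx = Σx² − (Σx)²/n = 1932 − 1681 = 251
Sxy = Σxy − (Σx)(Σy)/n = 35223.84 − 30151.81 = 5072.03
b = Sxy/Sxx = 5072.03/251 = 20.207291
a = ȳ − b·x̄ = 367.705 − 20.207291·20.5 = -46.544462
Set a + b·x = 506.65: x = (506.65 − (-46.544462)) / 20.207291 = 27.375984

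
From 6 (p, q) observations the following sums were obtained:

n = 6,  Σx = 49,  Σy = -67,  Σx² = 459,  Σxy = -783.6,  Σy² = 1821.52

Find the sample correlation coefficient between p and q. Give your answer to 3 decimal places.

Sxx = Σx² − (Σx)²/n = 459 − 400.166667 = 58.833333
Sxy = Σxy − (Σx)(Σy)/n = -783.6 − (-547.166667) = -236.433333
Syy = Σy² − (Σy)²/n = 1821.52 − 748.166667 = 1073.353333
r = Sxy/√(Sxx·Syy) = -236.433333/√(63148.954444) = -236.433333/251.294557 = -0.940861

-0.941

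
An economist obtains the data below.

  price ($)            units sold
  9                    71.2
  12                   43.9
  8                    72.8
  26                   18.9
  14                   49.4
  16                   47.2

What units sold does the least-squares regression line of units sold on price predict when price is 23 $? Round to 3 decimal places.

n = 6, Σx = 85, Σy = 303.4, Σxy = 3688.2, Σx² = 1417
Sxx = Σx² − (Σx)²/n = 1417 − 1204.166667 = 212.833333
Sxy = Σxy − (Σx)(Σy)/n = 3688.2 − 4298.166667 = -609.966667
b = Sxy/Sxx = -609.966667/212.833333 = -2.865936
a = ȳ − b·x̄ = 50.566667 − (-2.865936)·14.166667 = 91.167424
ŷ(23) = a + b·23 = 91.167424 + (-2.865936)·23 = 25.250901

25.251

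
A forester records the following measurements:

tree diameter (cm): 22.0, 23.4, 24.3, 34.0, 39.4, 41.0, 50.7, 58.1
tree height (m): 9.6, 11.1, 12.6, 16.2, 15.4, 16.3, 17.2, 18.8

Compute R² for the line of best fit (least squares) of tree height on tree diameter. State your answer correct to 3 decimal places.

0.863

n = 8, Σx = 292.9, Σy = 117.2, Σxy = 4567.3, Σx² = 11957.51, Σy² = 1788.7
Sxx = Σx² − (Σx)²/n = 11957.51 − 10723.80125 = 1233.70875
Sxy = Σxy − (Σx)(Σy)/n = 4567.3 − 4290.985 = 276.315
Syy = Σy² − (Σy)²/n = 1788.7 − 1716.98 = 71.72
R² = Sxy²/(Sxx·Syy) = (276.315)²/(1233.70875·71.72) = 0.862891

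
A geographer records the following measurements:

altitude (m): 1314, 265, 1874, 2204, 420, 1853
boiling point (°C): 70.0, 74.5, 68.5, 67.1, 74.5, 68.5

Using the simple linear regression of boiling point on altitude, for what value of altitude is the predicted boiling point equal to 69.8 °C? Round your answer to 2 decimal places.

n = 6, Σx = 7930, Σy = 423.1, Σxy = 546200.4, Σx² = 13776322
Sxx = Σx² − (Σx)²/n = 13776322 − 10480816.666667 = 3295505.333333
Sxy = Σxy − (Σx)(Σy)/n = 546200.4 − 559197.166667 = -12996.766667
b = Sxy/Sxx = -12996.766667/3295505.333333 = -0.003944
a = ȳ − b·x̄ = 70.516667 − (-0.003944)·1321.666667 = 75.729037
Set a + b·x = 69.8: x = (69.8 − 75.729037) / (-0.003944) = 1503.387158

1503.39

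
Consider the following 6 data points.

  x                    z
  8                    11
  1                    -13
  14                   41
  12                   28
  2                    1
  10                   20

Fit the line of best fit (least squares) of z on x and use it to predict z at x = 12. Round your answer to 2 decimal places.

n = 6, Σx = 47, Σy = 88, Σxy = 1187, Σx² = 509
Sxx = Σx² − (Σx)²/n = 509 − 368.166667 = 140.833333
Sxy = Σxy − (Σx)(Σy)/n = 1187 − 689.333333 = 497.666667
b = Sxy/Sxx = 497.666667/140.833333 = 3.533728
a = ȳ − b·x̄ = 14.666667 − 3.533728·7.833333 = -13.014201
ŷ(12) = a + b·12 = -13.014201 + 3.533728·12 = 29.390533

29.39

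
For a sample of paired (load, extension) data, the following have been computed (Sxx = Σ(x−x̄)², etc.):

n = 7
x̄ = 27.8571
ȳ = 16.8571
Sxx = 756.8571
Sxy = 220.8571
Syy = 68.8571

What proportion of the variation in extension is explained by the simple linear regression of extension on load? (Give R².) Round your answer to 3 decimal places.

R² = Sxy²/(Sxx·Syy) = (220.8571)²/(756.8571·68.8571) = 0.935966

0.936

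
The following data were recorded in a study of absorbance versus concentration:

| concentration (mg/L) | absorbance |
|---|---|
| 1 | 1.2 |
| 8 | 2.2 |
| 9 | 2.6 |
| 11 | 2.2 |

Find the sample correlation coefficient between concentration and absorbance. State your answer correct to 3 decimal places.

n = 4, Σx = 29, Σy = 8.2, Σxy = 66.4, Σx² = 267, Σy² = 17.88
Sxx = Σx² − (Σx)²/n = 267 − 210.25 = 56.75
Sxy = Σxy − (Σx)(Σy)/n = 66.4 − 59.45 = 6.95
Syy = Σy² − (Σy)²/n = 17.88 − 16.81 = 1.07
r = Sxy/√(Sxx·Syy) = 6.95/√(60.7225) = 6.95/7.792464 = 0.891887

0.892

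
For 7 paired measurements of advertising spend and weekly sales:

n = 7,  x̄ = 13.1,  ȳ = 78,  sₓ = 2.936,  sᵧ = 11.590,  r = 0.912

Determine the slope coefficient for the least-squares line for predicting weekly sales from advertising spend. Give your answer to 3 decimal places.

3.600

b = r · sᵧ/sₓ = 0.912 · 11.59/2.936 = 3.600163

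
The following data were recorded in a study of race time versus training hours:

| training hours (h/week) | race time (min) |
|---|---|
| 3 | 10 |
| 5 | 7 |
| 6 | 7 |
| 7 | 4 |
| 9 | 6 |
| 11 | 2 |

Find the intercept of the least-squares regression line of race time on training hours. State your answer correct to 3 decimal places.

n = 6, Σx = 41, Σy = 36, Σxy = 211, Σx² = 321
Sxx = Σx² − (Σx)²/n = 321 − 280.166667 = 40.833333
Sxy = Σxy − (Σx)(Σy)/n = 211 − 246 = -35
b = Sxy/Sxx = -35/40.833333 = -0.857143
a = ȳ − b·x̄ = 6 − (-0.857143)·6.833333 = 11.857143

11.857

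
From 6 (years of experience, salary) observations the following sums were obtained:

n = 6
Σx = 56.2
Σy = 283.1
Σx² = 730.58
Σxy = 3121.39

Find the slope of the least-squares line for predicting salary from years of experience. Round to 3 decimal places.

2.300

Sxx = Σx² − (Σx)²/n = 730.58 − 526.406667 = 204.173333
Sxy = Σxy − (Σx)(Σy)/n = 3121.39 − 2651.703333 = 469.686667
b = Sxy/Sxx = 469.686667/204.173333 = 2.300431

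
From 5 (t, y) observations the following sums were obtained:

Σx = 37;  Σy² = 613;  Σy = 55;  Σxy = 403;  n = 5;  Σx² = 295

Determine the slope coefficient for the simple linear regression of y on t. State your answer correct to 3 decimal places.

-0.189

Sxx = Σx² − (Σx)²/n = 295 − 273.8 = 21.2
Sxy = Σxy − (Σx)(Σy)/n = 403 − 407 = -4
b = Sxy/Sxx = -4/21.2 = -0.188679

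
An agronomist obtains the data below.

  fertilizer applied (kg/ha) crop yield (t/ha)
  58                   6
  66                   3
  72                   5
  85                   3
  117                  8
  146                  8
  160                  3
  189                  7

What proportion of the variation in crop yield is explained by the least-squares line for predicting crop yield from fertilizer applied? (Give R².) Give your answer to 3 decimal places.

0.127

n = 8, Σx = 893, Σy = 43, Σxy = 5068, Σx² = 116455, Σy² = 265
Sxx = Σx² − (Σx)²/n = 116455 − 99681.125 = 16773.875
Sxy = Σxy − (Σx)(Σy)/n = 5068 − 4799.875 = 268.125
Syy = Σy² − (Σy)²/n = 265 − 231.125 = 33.875
R² = Sxy²/(Sxx·Syy) = (268.125)²/(16773.875·33.875) = 0.126521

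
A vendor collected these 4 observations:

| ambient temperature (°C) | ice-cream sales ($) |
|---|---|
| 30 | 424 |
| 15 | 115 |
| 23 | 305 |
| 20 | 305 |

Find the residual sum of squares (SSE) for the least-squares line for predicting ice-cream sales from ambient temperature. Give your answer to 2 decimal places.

n = 4, Σx = 88, Σy = 1149, Σxy = 27560, Σx² = 2054, Σy² = 379051
Sxx = Σx² − (Σx)²/n = 2054 − 1936 = 118
Sxy = Σxy − (Σx)(Σy)/n = 27560 − 25278 = 2282
Syy = Σy² − (Σy)²/n = 379051 − 330050.25 = 49000.75
b = Sxy/Sxx = 2282/118 = 19.338983
SSE = Syy − b·Sxy = 49000.75 − 19.338983·2282 = 4869.190678

4869.19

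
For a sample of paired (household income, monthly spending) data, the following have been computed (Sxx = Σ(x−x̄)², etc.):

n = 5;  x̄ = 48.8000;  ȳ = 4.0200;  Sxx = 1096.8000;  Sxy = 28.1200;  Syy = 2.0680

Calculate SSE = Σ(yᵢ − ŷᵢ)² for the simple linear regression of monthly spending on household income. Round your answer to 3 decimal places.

1.347

b = Sxy/Sxx = 28.12/1096.8 = 0.025638
SSE = Syy − b·Sxy = 2.068 − 0.025638·28.12 = 1.347053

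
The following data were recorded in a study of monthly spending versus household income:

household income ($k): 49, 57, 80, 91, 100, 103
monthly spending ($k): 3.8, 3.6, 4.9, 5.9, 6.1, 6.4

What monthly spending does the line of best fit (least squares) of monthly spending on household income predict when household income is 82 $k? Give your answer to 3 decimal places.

n = 6, Σx = 480, Σy = 30.7, Σxy = 2589.5, Σx² = 40940
Sxx = Σx² − (Σx)²/n = 40940 − 38400 = 2540
Sxy = Σxy − (Σx)(Σy)/n = 2589.5 − 2456 = 133.5
b = Sxy/Sxx = 133.5/2540 = 0.052559
a = ȳ − b·x̄ = 5.116667 − 0.052559·80 = 0.911942
ŷ(82) = a + b·82 = 0.911942 + 0.052559·82 = 5.221785

5.222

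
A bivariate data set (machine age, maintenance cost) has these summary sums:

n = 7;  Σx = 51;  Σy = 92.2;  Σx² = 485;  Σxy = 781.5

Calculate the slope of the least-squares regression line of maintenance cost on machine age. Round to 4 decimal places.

0.9676

Sxx = Σx² − (Σx)²/n = 485 − 371.571429 = 113.428571
Sxy = Σxy − (Σx)(Σy)/n = 781.5 − 671.742857 = 109.757143
b = Sxy/Sxx = 109.757143/113.428571 = 0.967632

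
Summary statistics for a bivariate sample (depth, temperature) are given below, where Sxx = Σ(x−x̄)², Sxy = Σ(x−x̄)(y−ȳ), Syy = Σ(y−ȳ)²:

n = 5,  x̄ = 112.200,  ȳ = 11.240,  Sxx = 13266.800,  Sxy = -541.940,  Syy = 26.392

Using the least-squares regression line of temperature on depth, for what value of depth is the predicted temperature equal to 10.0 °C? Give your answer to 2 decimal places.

142.56

b = Sxy/Sxx = -541.94/13266.8 = -0.040849
a = ȳ − b·x̄ = 11.24 − (-0.040849)·112.2 = 15.823296
Set a + b·x = 10.0: x = (10.0 − 15.823296) / (-0.040849) = 142.555449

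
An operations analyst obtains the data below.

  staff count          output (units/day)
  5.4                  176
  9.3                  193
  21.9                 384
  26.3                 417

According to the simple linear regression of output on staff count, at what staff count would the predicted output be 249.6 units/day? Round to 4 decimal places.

n = 4, Σx = 62.9, Σy = 1170, Σxy = 22122, Σx² = 1286.95
Sxx = Σx² − (Σx)²/n = 1286.95 − 989.1025 = 297.8475
Sxy = Σxy − (Σx)(Σy)/n = 22122 − 18398.25 = 3723.75
b = Sxy/Sxx = 3723.75/297.8475 = 12.502203
a = ȳ − b·x̄ = 292.5 − 12.502203·15.725 = 95.902853
Set a + b·x = 249.6: x = (249.6 − 95.902853) / 12.502203 = 12.293605

12.2936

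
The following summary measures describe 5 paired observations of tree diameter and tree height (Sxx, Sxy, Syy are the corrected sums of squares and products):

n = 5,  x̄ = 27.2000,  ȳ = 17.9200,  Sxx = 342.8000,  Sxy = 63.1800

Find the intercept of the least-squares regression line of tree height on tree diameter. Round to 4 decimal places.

12.9069

b = Sxy/Sxx = 63.18/342.8 = 0.184306
a = ȳ − b·x̄ = 17.92 − 0.184306·27.2 = 12.906884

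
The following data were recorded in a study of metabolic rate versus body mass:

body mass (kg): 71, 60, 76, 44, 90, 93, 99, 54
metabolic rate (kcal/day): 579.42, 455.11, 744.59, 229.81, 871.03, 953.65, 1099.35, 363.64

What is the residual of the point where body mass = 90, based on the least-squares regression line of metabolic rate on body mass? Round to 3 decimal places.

-45.527

n = 8, Σx = 587, Σy = 5296.6, Σxy = 430700.26, Σx² = 45819
Sxx = Σx² − (Σx)²/n = 45819 − 43071.125 = 2747.875
Sxy = Σxy − (Σx)(Σy)/n = 430700.26 − 388638.025 = 42062.235
b = Sxy/Sxx = 42062.235/2747.875 = 15.307186
a = ȳ − b·x̄ = 662.075 − 15.307186·73.375 = -461.089807
ŷ(90) = -461.089807 + 15.307186·90 = 916.556975
residual = y − ŷ = 871.03 − 916.556975 = -45.526975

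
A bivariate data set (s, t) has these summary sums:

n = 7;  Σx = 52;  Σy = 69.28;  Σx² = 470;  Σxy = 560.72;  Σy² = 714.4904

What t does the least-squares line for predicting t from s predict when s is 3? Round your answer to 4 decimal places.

Sxx = Σx² − (Σx)²/n = 470 − 386.285714 = 83.714286
Sxy = Σxy − (Σx)(Σy)/n = 560.72 − 514.651429 = 46.068571
b = Sxy/Sxx = 46.068571/83.714286 = 0.550307
a = ȳ − b·x̄ = 9.897143 − 0.550307·7.428571 = 5.809147
ŷ(3) = a + b·3 = 5.809147 + 0.550307·3 = 7.460068

7.4601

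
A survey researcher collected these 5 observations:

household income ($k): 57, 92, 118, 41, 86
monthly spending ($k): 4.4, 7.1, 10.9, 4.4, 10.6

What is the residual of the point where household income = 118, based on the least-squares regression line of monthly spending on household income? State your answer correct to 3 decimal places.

n = 5, Σx = 394, Σy = 37.4, Σxy = 3282.2, Σx² = 34714
Sxx = Σx² − (Σx)²/n = 34714 − 31047.2 = 3666.8
Sxy = Σxy − (Σx)(Σy)/n = 3282.2 − 2947.12 = 335.08
b = Sxy/Sxx = 335.08/3666.8 = 0.091382
a = ȳ − b·x̄ = 7.48 − 0.091382·78.8 = 0.279088
ŷ(118) = 0.279088 + 0.091382·118 = 11.062180
residual = y − ŷ = 10.9 − 11.062180 = -0.162180

-0.162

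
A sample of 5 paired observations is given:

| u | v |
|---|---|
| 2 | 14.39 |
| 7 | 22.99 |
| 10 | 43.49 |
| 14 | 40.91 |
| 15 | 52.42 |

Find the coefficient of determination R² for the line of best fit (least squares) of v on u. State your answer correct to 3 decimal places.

n = 5, Σx = 48, Σy = 174.2, Σxy = 1983.65, Σx² = 574, Σy² = 7048.4768
Sxx = Σx² − (Σx)²/n = 574 − 460.8 = 113.2
Sxy = Σxy − (Σx)(Σy)/n = 1983.65 − 1672.32 = 311.33
Syy = Σy² − (Σy)²/n = 7048.4768 − 6069.128 = 979.3488
R² = Sxy²/(Sxx·Syy) = (311.33)²/(113.2·979.3488) = 0.874295

0.874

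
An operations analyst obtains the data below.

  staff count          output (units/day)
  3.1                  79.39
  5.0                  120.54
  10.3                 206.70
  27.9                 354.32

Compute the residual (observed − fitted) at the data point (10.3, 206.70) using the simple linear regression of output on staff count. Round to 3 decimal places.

29.956

n = 4, Σx = 46.3, Σy = 760.95, Σxy = 12863.347, Σx² = 919.11
Sxx = Σx² − (Σx)²/n = 919.11 − 535.9225 = 383.1875
Sxy = Σxy − (Σx)(Σy)/n = 12863.347 − 8807.99625 = 4055.35075
b = Sxy/Sxx = 4055.35075/383.1875 = 10.583202
a = ȳ − b·x̄ = 190.2375 − 10.583202·11.575 = 67.736936
ŷ(10.3) = 67.736936 + 10.583202·10.3 = 176.743917
residual = y − ŷ = 206.70 − 176.743917 = 29.956083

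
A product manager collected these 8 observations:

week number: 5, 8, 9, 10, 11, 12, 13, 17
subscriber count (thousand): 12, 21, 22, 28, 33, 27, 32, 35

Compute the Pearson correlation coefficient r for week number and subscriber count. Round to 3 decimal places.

n = 8, Σx = 85, Σy = 210, Σxy = 2404, Σx² = 993, Σy² = 5920
Sxx = Σx² − (Σx)²/n = 993 − 903.125 = 89.875
Sxy = Σxy − (Σx)(Σy)/n = 2404 − 2231.25 = 172.75
Syy = Σy² − (Σy)²/n = 5920 − 5512.5 = 407.5
r = Sxy/√(Sxx·Syy) = 172.75/√(36624.0625) = 172.75/191.374143 = 0.902682

0.903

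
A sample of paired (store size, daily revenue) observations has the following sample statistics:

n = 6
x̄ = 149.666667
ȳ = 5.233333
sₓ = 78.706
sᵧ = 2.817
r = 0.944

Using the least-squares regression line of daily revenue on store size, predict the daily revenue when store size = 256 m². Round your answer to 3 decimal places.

8.826

b = r · sᵧ/sₓ = 0.944 · 2.817/78.706 = 0.033787
a = ȳ − b·x̄ = 5.233333 − 0.033787·149.666667 = 0.176529
ŷ(256) = a + b·256 = 0.176529 + 0.033787·256 = 8.826029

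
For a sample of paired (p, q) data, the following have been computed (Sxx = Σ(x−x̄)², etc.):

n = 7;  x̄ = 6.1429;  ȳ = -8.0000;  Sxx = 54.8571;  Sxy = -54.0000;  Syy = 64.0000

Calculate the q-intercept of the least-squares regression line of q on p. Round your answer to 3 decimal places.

b = Sxy/Sxx = -54/54.8571 = -0.984376
a = ȳ − b·x̄ = -8 − (-0.984376)·6.1429 = -1.953078

-1.953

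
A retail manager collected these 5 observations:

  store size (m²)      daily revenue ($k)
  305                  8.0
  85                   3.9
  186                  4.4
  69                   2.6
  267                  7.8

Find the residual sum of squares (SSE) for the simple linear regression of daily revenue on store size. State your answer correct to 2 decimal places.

n = 5, Σx = 912, Σy = 26.7, Σxy = 5851.9, Σx² = 210896, Σy² = 166.17
Sxx = Σx² − (Σx)²/n = 210896 − 166348.8 = 44547.2
Sxy = Σxy − (Σx)(Σy)/n = 5851.9 − 4870.08 = 981.82
Syy = Σy² − (Σy)²/n = 166.17 − 142.578 = 23.592
b = Sxy/Sxx = 981.82/44547.2 = 0.022040
SSE = Syy − b·Sxy = 23.592 − 0.022040·981.82 = 1.952694

1.95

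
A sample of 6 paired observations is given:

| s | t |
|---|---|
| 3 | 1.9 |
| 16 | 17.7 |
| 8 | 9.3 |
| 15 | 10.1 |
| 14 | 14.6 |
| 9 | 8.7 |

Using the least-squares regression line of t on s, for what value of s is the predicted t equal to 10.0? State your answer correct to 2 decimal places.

10.44

n = 6, Σx = 65, Σy = 62.3, Σxy = 797.5, Σx² = 831
Sxx = Σx² − (Σx)²/n = 831 − 704.166667 = 126.833333
Sxy = Σxy − (Σx)(Σy)/n = 797.5 − 674.916667 = 122.583333
b = Sxy/Sxx = 122.583333/126.833333 = 0.966491
a = ȳ − b·x̄ = 10.383333 − 0.966491·10.833333 = -0.086991
Set a + b·x = 10.0: x = (10.0 − (-0.086991)) / 0.966491 = 10.436710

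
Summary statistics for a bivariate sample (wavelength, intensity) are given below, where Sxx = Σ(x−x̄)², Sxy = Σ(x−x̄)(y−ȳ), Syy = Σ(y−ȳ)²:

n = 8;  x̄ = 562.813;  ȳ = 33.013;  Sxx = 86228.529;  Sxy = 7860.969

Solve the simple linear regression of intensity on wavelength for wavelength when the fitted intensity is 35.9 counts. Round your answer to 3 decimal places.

594.481

b = Sxy/Sxx = 7860.969/86228.529 = 0.091164
a = ȳ − b·x̄ = 33.013 − 0.091164·562.813 = -18.295489
Set a + b·x = 35.9: x = (35.9 − (-18.295489)) / 0.091164 = 594.481076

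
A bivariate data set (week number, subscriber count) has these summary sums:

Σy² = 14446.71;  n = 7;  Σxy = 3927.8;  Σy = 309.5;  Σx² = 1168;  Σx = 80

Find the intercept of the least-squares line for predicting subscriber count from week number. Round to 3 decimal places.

26.617

Sxx = Σx² − (Σx)²/n = 1168 − 914.285714 = 253.714286
Sxy = Σxy − (Σx)(Σy)/n = 3927.8 − 3537.142857 = 390.657143
b = Sxy/Sxx = 390.657143/253.714286 = 1.539752
a = ȳ − b·x̄ = 44.214286 − 1.539752·11.428571 = 26.617117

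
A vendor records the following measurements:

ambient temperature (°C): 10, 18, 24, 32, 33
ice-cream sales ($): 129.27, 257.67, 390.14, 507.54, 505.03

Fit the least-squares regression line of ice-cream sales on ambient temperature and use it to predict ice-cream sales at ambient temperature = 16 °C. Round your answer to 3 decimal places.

233.211

n = 5, Σx = 117, Σy = 1789.65, Σxy = 48201.39, Σx² = 3113
Sxx = Σx² − (Σx)²/n = 3113 − 2737.8 = 375.2
Sxy = Σxy − (Σx)(Σy)/n = 48201.39 − 41877.81 = 6323.58
b = Sxy/Sxx = 6323.58/375.2 = 16.853891
a = ȳ − b·x̄ = 357.93 − 16.853891·23.4 = -36.451055
ŷ(16) = a + b·16 = -36.451055 + 16.853891·16 = 233.211205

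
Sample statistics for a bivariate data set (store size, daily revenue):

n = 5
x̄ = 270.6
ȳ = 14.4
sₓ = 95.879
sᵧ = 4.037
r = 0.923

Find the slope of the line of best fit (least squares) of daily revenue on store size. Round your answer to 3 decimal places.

0.039

b = r · sᵧ/sₓ = 0.923 · 4.037/95.879 = 0.038863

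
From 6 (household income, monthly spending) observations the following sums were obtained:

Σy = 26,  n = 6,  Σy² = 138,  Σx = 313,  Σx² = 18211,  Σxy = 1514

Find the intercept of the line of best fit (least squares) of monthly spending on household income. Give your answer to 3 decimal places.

-0.035

Sxx = Σx² − (Σx)²/n = 18211 − 16328.166667 = 1882.833333
Sxy = Σxy − (Σx)(Σy)/n = 1514 − 1356.333333 = 157.666667
b = Sxy/Sxx = 157.666667/1882.833333 = 0.083739
a = ȳ − b·x̄ = 4.333333 − 0.083739·52.166667 = -0.035054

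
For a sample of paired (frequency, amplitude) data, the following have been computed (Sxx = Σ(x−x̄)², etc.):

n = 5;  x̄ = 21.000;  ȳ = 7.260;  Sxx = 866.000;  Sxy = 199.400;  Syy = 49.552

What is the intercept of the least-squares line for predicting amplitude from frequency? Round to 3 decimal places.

b = Sxy/Sxx = 199.4/866 = 0.230254
a = ȳ − b·x̄ = 7.26 − 0.230254·21 = 2.424665

2.425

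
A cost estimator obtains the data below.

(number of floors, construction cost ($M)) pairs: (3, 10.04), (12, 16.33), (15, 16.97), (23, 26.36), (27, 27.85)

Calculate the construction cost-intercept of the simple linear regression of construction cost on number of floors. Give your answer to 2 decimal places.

n = 5, Σx = 80, Σy = 97.55, Σxy = 1838.86, Σx² = 1636
Sxx = Σx² − (Σx)²/n = 1636 − 1280 = 356
Sxy = Σxy − (Σx)(Σy)/n = 1838.86 − 1560.8 = 278.06
b = Sxy/Sxx = 278.06/356 = 0.781067
a = ȳ − b·x̄ = 19.51 − 0.781067·16 = 7.012921

7.01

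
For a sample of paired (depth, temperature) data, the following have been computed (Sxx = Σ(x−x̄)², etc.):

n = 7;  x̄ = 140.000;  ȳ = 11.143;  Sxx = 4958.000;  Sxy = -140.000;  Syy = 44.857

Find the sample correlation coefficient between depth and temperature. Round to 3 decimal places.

-0.297

r = Sxy/√(Sxx·Syy) = -140/√(222401.006) = -140/471.594111 = -0.296865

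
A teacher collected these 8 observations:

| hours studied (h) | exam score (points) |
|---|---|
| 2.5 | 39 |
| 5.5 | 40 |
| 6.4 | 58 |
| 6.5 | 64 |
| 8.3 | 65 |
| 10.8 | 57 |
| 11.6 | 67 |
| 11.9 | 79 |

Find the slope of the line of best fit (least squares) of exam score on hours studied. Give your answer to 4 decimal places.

n = 8, Σx = 63.5, Σy = 469, Σxy = 3977.1, Σx² = 581.41
Sxx = Σx² − (Σx)²/n = 581.41 − 504.03125 = 77.37875
Sxy = Σxy − (Σx)(Σy)/n = 3977.1 − 3722.6875 = 254.4125
b = Sxy/Sxx = 254.4125/77.37875 = 3.287886

3.2879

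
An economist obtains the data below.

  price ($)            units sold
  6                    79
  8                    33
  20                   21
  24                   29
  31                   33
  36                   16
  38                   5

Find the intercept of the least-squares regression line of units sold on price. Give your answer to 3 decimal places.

n = 7, Σx = 163, Σy = 216, Σxy = 3643, Σx² = 4777
Sxx = Σx² − (Σx)²/n = 4777 − 3795.571429 = 981.428571
Sxy = Σxy − (Σx)(Σy)/n = 3643 − 5029.714286 = -1386.714286
b = Sxy/Sxx = -1386.714286/981.428571 = -1.412955
a = ȳ − b·x̄ = 30.857143 − (-1.412955)·23.285714 = 63.758806

63.759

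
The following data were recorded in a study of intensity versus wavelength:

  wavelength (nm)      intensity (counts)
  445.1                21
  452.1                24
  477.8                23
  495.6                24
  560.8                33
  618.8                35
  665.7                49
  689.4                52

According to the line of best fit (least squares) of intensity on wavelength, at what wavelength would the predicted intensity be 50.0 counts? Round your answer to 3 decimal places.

n = 8, Σx = 4405.3, Σy = 261, Σxy = 151713.8, Σx² = 2492259.55
Sxx = Σx² − (Σx)²/n = 2492259.55 − 2425833.51125 = 66426.03875
Sxy = Σxy − (Σx)(Σy)/n = 151713.8 − 143722.9125 = 7990.8875
b = Sxy/Sxx = 7990.8875/66426.03875 = 0.120298
a = ȳ − b·x̄ = 32.625 − 0.120298·550.6625 = -33.618331
Set a + b·x = 50.0: x = (50.0 − (-33.618331)) / 0.120298 = 695.096072

695.096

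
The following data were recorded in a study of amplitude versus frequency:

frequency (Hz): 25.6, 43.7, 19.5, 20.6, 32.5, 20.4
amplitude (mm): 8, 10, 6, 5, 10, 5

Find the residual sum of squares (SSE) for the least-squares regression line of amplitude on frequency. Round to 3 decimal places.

n = 6, Σx = 162.3, Σy = 44, Σxy = 1288.8, Σx² = 4842.07, Σy² = 350
Sxx = Σx² − (Σx)²/n = 4842.07 − 4390.215 = 451.855
Sxy = Σxy − (Σx)(Σy)/n = 1288.8 − 1190.2 = 98.6
Syy = Σy² − (Σy)²/n = 350 − 322.666667 = 27.333333
b = Sxy/Sxx = 98.6/451.855 = 0.218212
SSE = Syy − b·Sxy = 27.333333 − 0.218212·98.6 = 5.817670

5.818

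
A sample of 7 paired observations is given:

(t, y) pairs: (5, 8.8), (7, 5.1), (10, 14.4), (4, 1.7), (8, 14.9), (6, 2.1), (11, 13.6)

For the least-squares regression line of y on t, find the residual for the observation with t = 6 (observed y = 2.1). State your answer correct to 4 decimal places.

-4.2620

n = 7, Σx = 51, Σy = 60.6, Σxy = 511.9, Σx² = 411
Sxx = Σx² − (Σx)²/n = 411 − 371.571429 = 39.428571
Sxy = Σxy − (Σx)(Σy)/n = 511.9 − 441.514286 = 70.385714
b = Sxy/Sxx = 70.385714/39.428571 = 1.785145
a = ȳ − b·x̄ = 8.657143 − 1.785145·7.285714 = -4.348913
ŷ(6) = -4.348913 + 1.785145·6 = 6.361957
residual = y − ŷ = 2.1 − 6.361957 = -4.261957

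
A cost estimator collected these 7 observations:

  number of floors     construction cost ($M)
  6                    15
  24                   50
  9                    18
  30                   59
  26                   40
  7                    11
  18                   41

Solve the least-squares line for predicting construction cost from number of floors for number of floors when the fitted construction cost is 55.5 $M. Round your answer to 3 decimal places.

29.257

n = 7, Σx = 120, Σy = 234, Σxy = 5077, Σx² = 2642
Sxx = Σx² − (Σx)²/n = 2642 − 2057.142857 = 584.857143
Sxy = Σxy − (Σx)(Σy)/n = 5077 − 4011.428571 = 1065.571429
b = Sxy/Sxx = 1065.571429/584.857143 = 1.821935
a = ȳ − b·x̄ = 33.428571 − 1.821935·17.142857 = 2.195408
Set a + b·x = 55.5: x = (55.5 − 2.195408) / 1.821935 = 29.257139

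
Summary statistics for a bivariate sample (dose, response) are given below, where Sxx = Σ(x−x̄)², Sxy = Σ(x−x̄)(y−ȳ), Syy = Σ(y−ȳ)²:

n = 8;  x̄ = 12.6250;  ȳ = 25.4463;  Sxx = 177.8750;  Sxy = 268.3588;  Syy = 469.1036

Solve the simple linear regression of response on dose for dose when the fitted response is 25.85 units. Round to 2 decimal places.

12.89

b = Sxy/Sxx = 268.3588/177.875 = 1.508693
a = ȳ − b·x̄ = 25.4463 − 1.508693·12.625 = 6.399049
Set a + b·x = 25.85: x = (25.85 − 6.399049) / 1.508693 = 12.892583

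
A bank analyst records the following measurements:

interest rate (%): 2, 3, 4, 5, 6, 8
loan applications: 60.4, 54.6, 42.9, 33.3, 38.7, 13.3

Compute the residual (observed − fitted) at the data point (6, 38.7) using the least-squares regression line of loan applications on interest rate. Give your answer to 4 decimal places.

n = 6, Σx = 28, Σy = 243.2, Σxy = 961.3, Σx² = 154
Sxx = Σx² − (Σx)²/n = 154 − 130.666667 = 23.333333
Sxy = Σxy − (Σx)(Σy)/n = 961.3 − 1134.933333 = -173.633333
b = Sxy/Sxx = -173.633333/23.333333 = -7.441429
a = ȳ − b·x̄ = 40.533333 − (-7.441429)·4.666667 = 75.26
ŷ(6) = 75.26 + (-7.441429)·6 = 30.611429
residual = y − ŷ = 38.7 − 30.611429 = 8.088571

8.0886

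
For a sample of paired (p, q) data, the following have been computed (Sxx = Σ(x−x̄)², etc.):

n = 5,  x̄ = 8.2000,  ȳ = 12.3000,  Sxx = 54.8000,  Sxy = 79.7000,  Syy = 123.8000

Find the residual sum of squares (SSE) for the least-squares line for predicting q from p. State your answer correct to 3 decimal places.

7.886

b = Sxy/Sxx = 79.7/54.8 = 1.454380
SSE = Syy − b·Sxy = 123.8 − 1.454380·79.7 = 7.885949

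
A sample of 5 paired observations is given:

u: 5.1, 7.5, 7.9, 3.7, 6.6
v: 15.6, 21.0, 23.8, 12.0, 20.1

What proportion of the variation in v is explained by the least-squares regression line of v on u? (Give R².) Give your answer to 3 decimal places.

n = 5, Σx = 30.8, Σy = 92.5, Σxy = 602.14, Σx² = 201.92, Σy² = 1798.81
Sxx = Σx² − (Σx)²/n = 201.92 − 189.728 = 12.192
Sxy = Σxy − (Σx)(Σy)/n = 602.14 − 569.8 = 32.34
Syy = Σy² − (Σy)²/n = 1798.81 − 1711.25 = 87.56
R² = Sxy²/(Sxx·Syy) = (32.34)²/(12.192·87.56) = 0.979714

0.980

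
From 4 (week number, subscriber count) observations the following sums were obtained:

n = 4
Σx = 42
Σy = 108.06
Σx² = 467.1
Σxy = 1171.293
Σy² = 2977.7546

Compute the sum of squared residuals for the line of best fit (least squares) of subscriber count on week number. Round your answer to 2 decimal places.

7.01

Sxx = Σx² − (Σx)²/n = 467.1 − 441 = 26.1
Sxy = Σxy − (Σx)(Σy)/n = 1171.293 − 1134.63 = 36.663
Syy = Σy² − (Σy)²/n = 2977.7546 − 2919.2409 = 58.5137
b = Sxy/Sxx = 36.663/26.1 = 1.404713
SSE = Syy − b·Sxy = 58.5137 − 1.404713·36.663 = 7.012720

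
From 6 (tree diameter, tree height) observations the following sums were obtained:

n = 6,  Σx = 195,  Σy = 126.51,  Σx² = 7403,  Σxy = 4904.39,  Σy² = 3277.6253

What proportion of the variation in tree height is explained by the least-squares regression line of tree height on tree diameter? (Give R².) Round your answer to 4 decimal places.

0.9668

Sxx = Σx² − (Σx)²/n = 7403 − 6337.5 = 1065.5
Sxy = Σxy − (Σx)(Σy)/n = 4904.39 − 4111.575 = 792.815
Syy = Σy² − (Σy)²/n = 3277.6253 − 2667.46335 = 610.16195
R² = Sxy²/(Sxx·Syy) = (792.815)²/(1065.5·610.16195) = 0.966819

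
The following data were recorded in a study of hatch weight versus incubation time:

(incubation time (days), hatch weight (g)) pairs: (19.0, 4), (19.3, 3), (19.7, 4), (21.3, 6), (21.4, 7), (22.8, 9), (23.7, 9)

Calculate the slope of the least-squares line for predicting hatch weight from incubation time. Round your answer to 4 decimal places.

1.3227

n = 7, Σx = 147.2, Σy = 42, Σxy = 908.8, Σx² = 3114.76
Sxx = Σx² − (Σx)²/n = 3114.76 − 3095.405714 = 19.354286
Sxy = Σxy − (Σx)(Σy)/n = 908.8 − 883.2 = 25.6
b = Sxy/Sxx = 25.6/19.354286 = 1.322704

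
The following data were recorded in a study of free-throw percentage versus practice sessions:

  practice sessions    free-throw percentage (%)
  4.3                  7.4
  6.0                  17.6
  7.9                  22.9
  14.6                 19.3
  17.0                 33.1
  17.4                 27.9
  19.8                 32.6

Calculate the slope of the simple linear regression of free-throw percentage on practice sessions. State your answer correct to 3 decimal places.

n = 7, Σx = 87, Σy = 160.8, Σxy = 2293.75, Σx² = 1313.86
Sxx = Σx² − (Σx)²/n = 1313.86 − 1081.285714 = 232.574286
Sxy = Σxy − (Σx)(Σy)/n = 2293.75 − 1998.514286 = 295.235714
b = Sxy/Sxx = 295.235714/232.574286 = 1.269425

1.269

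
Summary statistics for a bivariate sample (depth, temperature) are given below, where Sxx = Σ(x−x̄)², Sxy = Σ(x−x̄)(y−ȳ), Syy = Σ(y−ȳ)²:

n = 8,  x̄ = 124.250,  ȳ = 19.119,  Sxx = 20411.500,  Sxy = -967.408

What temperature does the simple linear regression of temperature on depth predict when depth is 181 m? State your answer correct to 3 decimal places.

b = Sxy/Sxx = -967.408/20411.5 = -0.047395
a = ȳ − b·x̄ = 19.119 − (-0.047395)·124.25 = 25.007859
ŷ(181) = a + b·181 = 25.007859 + (-0.047395)·181 = 16.429320

16.429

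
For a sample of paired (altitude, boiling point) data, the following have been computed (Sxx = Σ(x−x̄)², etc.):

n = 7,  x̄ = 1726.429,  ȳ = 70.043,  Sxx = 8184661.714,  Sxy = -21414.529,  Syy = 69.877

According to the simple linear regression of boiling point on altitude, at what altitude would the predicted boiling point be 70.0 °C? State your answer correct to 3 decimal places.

b = Sxy/Sxx = -21414.529/8184661.714 = -0.002616
a = ȳ − b·x̄ = 70.043 − (-0.002616)·1726.429 = 74.560067
Set a + b·x = 70.0: x = (70.0 − 74.560067) / (-0.002616) = 1742.863658

1742.864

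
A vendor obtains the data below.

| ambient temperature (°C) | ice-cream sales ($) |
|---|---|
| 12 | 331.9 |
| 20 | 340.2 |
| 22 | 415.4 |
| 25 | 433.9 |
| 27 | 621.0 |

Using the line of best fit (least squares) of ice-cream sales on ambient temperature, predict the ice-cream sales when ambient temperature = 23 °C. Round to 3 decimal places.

n = 5, Σx = 106, Σy = 2142.4, Σxy = 47540.1, Σx² = 2382
Sxx = Σx² − (Σx)²/n = 2382 − 2247.2 = 134.8
Sxy = Σxy − (Σx)(Σy)/n = 47540.1 − 45418.88 = 2121.22
b = Sxy/Sxx = 2121.22/134.8 = 15.736053
a = ȳ − b·x̄ = 428.48 − 15.736053·21.2 = 94.875668
ŷ(23) = a + b·23 = 94.875668 + 15.736053·23 = 456.804896

456.805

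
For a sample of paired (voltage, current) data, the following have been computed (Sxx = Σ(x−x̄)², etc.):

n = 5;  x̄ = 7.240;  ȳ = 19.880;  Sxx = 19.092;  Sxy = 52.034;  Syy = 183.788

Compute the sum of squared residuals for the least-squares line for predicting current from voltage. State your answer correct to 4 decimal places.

41.9727

b = Sxy/Sxx = 52.034/19.092 = 2.725435
SSE = Syy − b·Sxy = 183.788 − 2.725435·52.034 = 41.972729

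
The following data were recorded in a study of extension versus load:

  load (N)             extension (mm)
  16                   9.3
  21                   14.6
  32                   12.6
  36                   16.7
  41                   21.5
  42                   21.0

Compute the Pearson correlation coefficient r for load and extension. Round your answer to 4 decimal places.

0.8799

n = 6, Σx = 188, Σy = 95.7, Σxy = 3223.3, Σx² = 6462, Σy² = 1640.55
Sxx = Σx² − (Σx)²/n = 6462 − 5890.666667 = 571.333333
Sxy = Σxy − (Σx)(Σy)/n = 3223.3 − 2998.6 = 224.7
Syy = Σy² − (Σy)²/n = 1640.55 − 1526.415 = 114.135
r = Sxy/√(Sxx·Syy) = 224.7/√(65209.13) = 224.7/255.360784 = 0.879932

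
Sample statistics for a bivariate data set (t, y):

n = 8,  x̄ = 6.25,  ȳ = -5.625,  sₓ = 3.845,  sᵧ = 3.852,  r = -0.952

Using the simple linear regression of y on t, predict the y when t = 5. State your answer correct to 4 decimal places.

-4.4328

b = r · sᵧ/sₓ = -0.952 · 3.852/3.845 = -0.953733
a = ȳ − b·x̄ = -5.625 − (-0.953733)·6.25 = 0.335832
ŷ(5) = a + b·5 = 0.335832 + (-0.953733)·5 = -4.432834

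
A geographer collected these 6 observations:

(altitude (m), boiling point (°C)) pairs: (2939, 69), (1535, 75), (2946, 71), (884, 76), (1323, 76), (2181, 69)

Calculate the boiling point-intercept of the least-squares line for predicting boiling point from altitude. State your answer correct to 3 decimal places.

n = 6, Σx = 11808, Σy = 436, Σxy = 845303, Σx² = 26961408
Sxx = Σx² − (Σx)²/n = 26961408 − 23238144 = 3723264
Sxy = Σxy − (Σx)(Σy)/n = 845303 − 858048 = -12745
b = Sxy/Sxx = -12745/3723264 = -0.003423
a = ȳ − b·x̄ = 72.666667 − (-0.003423)·1968 = 79.403272

79.403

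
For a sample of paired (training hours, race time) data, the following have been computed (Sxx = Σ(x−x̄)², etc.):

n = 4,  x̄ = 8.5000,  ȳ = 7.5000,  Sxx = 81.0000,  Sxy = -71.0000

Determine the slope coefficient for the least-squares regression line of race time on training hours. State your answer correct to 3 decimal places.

-0.877

b = Sxy/Sxx = -71/81 = -0.876543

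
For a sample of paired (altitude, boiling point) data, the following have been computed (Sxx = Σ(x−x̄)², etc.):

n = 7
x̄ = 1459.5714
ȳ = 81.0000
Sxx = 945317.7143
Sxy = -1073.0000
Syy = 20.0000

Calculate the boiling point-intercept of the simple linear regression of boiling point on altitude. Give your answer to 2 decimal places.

82.66

b = Sxy/Sxx = -1073/945317.7143 = -0.001135
a = ȳ − b·x̄ = 81 − (-0.001135)·1459.5714 = 82.656713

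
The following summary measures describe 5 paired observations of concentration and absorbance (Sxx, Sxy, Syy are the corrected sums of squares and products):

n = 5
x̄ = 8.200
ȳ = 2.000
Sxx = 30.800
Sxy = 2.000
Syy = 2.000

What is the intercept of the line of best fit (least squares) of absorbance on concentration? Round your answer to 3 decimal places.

b = Sxy/Sxx = 2/30.8 = 0.064935
a = ȳ − b·x̄ = 2 − 0.064935·8.2 = 1.467532

1.468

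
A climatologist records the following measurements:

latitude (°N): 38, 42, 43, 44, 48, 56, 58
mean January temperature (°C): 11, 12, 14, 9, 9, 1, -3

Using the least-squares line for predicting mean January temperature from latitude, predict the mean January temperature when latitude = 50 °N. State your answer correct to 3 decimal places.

5.263

n = 7, Σx = 329, Σy = 53, Σxy = 2234, Σx² = 15797
Sxx = Σx² − (Σx)²/n = 15797 − 15463 = 334
Sxy = Σxy − (Σx)(Σy)/n = 2234 − 2491 = -257
b = Sxy/Sxx = -257/334 = -0.769461
a = ȳ − b·x̄ = 7.571429 − (-0.769461)·47 = 43.736099
ŷ(50) = a + b·50 = 43.736099 + (-0.769461)·50 = 5.263045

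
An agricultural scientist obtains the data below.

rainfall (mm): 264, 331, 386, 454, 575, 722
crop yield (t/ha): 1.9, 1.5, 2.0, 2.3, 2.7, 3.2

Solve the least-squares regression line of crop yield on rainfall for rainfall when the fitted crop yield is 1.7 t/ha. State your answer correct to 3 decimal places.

n = 6, Σx = 2732, Σy = 13.6, Σxy = 6677.2, Σx² = 1386278
Sxx = Σx² − (Σx)²/n = 1386278 − 1243970.666667 = 142307.333333
Sxy = Σxy − (Σx)(Σy)/n = 6677.2 − 6192.533333 = 484.666667
b = Sxy/Sxx = 484.666667/142307.333333 = 0.003406
a = ȳ − b·x̄ = 2.266667 − 0.003406·455.333333 = 0.715904
Set a + b·x = 1.7: x = (1.7 − 0.715904) / 0.003406 = 288.949243

288.949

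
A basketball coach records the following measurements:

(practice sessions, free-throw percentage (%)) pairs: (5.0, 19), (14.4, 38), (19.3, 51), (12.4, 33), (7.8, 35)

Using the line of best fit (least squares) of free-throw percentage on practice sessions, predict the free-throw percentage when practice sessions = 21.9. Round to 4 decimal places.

54.1673

n = 5, Σx = 58.9, Σy = 176, Σxy = 2308.7, Σx² = 819.45
Sxx = Σx² − (Σx)²/n = 819.45 − 693.842 = 125.608
Sxy = Σxy − (Σx)(Σy)/n = 2308.7 − 2073.28 = 235.42
b = Sxy/Sxx = 235.42/125.608 = 1.874244
a = ȳ − b·x̄ = 35.2 − 1.874244·11.78 = 13.121409
ŷ(21.9) = a + b·21.9 = 13.121409 + 1.874244·21.9 = 54.167346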